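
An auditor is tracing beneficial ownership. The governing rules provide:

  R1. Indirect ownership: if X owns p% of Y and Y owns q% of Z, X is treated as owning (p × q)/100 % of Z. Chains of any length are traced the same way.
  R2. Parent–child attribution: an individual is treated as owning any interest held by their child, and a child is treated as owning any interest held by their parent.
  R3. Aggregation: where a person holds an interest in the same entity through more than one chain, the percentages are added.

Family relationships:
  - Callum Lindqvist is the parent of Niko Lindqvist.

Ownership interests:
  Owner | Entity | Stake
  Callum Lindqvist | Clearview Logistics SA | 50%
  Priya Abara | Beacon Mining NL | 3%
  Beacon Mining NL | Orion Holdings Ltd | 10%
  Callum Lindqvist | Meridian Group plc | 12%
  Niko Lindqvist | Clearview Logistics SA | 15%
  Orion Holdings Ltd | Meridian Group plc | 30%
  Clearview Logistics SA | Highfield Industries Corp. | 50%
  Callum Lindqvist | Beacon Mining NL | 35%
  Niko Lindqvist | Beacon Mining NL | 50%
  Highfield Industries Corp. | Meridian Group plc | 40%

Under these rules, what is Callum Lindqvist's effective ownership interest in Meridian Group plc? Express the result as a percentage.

By parent–child attribution (R2), Callum Lindqvist is treated as also owning Niko Lindqvist's interest in Clearview Logistics SA, giving 50% + 15% = 65%.
By parent–child attribution (R2), Callum Lindqvist is treated as also owning Niko Lindqvist's interest in Beacon Mining NL, giving 35% + 50% = 85%.
Chain via Clearview Logistics SA → Highfield Industries Corp. (R1): 65% × 50% × 40% = 13% of Meridian Group plc.
Chain via Beacon Mining NL → Orion Holdings Ltd (R1): 85% × 10% × 30% = 2.55% of Meridian Group plc.
Direct interest in Meridian Group plc: 12%.
Aggregating (R3): 13% + 2.55% + 12% = 27.55%.

27.55%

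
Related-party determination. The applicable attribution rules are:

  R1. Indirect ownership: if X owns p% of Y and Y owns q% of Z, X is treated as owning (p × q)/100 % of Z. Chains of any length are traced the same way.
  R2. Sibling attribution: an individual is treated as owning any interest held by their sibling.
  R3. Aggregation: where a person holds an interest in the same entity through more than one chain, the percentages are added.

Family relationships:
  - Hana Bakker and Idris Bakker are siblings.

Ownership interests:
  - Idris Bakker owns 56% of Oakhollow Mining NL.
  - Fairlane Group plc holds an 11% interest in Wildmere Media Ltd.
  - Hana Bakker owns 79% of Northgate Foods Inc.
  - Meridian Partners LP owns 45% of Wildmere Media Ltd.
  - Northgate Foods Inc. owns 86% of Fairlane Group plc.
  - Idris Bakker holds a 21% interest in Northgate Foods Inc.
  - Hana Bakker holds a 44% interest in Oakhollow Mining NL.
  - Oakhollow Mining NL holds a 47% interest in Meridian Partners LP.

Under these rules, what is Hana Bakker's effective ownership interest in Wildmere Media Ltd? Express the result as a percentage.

30.61%

By sibling attribution (R2), Hana Bakker is treated as also owning Idris Bakker's interest in Oakhollow Mining NL, giving 44% + 56% = 100%.
By sibling attribution (R2), Hana Bakker is treated as also owning Idris Bakker's interest in Northgate Foods Inc, giving 79% + 21% = 100%.
Chain via Oakhollow Mining NL → Meridian Partners LP (R1): 100% × 47% × 45% = 21.15% of Wildmere Media Ltd.
Chain via Northgate Foods Inc. → Fairlane Group plc (R1): 100% × 86% × 11% = 9.46% of Wildmere Media Ltd.
Aggregating (R3): 21.15% + 9.46% = 30.61%.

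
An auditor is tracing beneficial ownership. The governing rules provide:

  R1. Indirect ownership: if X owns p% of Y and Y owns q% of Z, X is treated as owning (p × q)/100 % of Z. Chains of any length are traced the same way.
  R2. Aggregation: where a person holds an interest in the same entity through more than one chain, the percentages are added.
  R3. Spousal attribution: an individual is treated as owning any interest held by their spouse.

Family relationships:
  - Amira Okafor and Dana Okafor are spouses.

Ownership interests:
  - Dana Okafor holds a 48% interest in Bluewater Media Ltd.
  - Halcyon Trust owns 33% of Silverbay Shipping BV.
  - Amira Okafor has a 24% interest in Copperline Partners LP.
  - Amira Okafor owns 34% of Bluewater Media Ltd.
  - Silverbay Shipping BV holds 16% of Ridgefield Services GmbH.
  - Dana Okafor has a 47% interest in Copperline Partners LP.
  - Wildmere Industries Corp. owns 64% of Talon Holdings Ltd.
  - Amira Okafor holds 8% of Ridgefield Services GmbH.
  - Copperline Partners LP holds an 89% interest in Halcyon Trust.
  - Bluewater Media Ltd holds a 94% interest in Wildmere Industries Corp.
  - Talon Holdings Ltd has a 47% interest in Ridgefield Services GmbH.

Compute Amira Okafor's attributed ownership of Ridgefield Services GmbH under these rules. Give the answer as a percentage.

By spousal attribution (R3), Amira Okafor is treated as also owning Dana Okafor's interest in Copperline Partners LP, giving 24% + 47% = 71%.
By spousal attribution (R3), Amira Okafor is treated as also owning Dana Okafor's interest in Bluewater Media Ltd, giving 34% + 48% = 82%.
Chain via Copperline Partners LP → Halcyon Trust → Silverbay Shipping BV (R1): 71% × 89% × 33% × 16% = 3.336432% of Ridgefield Services GmbH.
Chain via Bluewater Media Ltd → Wildmere Industries Corp. → Talon Holdings Ltd (R1): 82% × 94% × 64% × 47% = 23.185664% of Ridgefield Services GmbH.
Direct interest in Ridgefield Services GmbH: 8%.
Aggregating (R2): 3.336432% + 23.185664% + 8% = 34.522096%.

34.522096%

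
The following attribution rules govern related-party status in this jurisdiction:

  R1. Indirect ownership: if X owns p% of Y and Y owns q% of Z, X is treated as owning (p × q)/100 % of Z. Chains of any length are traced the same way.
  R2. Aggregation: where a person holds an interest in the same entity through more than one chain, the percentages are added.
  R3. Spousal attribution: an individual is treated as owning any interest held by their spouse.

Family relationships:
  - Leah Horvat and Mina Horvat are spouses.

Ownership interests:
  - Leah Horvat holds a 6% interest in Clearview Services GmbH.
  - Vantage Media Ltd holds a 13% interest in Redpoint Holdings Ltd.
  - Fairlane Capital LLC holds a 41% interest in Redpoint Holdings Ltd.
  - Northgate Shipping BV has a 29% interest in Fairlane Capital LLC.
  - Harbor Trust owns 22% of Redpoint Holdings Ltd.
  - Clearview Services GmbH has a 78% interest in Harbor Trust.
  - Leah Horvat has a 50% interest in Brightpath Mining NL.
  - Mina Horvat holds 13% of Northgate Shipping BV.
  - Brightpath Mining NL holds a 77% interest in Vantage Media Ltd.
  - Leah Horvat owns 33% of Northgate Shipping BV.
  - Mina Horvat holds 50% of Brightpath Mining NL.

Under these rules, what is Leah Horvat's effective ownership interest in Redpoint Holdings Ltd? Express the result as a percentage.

By spousal attribution (R3), Leah Horvat is treated as also owning Mina Horvat's interest in Brightpath Mining NL, giving 50% + 50% = 100%.
By spousal attribution (R3), Leah Horvat is treated as also owning Mina Horvat's interest in Northgate Shipping BV, giving 33% + 13% = 46%.
Chain via Clearview Services GmbH → Harbor Trust (R1): 6% × 78% × 22% = 1.0296% of Redpoint Holdings Ltd.
Chain via Brightpath Mining NL → Vantage Media Ltd (R1): 100% × 77% × 13% = 10.01% of Redpoint Holdings Ltd.
Chain via Northgate Shipping BV → Fairlane Capital LLC (R1): 46% × 29% × 41% = 5.4694% of Redpoint Holdings Ltd.
Aggregating (R2): 1.0296% + 10.01% + 5.4694% = 16.509%.

16.509%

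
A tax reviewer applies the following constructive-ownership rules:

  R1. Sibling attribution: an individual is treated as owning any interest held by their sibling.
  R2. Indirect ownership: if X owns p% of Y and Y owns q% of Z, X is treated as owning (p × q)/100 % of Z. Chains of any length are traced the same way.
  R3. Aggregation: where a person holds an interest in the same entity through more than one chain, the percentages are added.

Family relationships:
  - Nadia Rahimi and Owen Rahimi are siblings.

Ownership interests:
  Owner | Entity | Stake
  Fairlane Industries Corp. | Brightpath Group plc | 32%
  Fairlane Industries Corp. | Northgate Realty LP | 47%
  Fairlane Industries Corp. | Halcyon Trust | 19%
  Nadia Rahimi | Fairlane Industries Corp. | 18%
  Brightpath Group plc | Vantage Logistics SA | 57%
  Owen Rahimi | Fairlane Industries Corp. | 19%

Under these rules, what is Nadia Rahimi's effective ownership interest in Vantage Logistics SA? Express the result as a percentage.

By sibling attribution (R1), Nadia Rahimi is treated as also owning Owen Rahimi's interest in Fairlane Industries Corp, giving 18% + 19% = 37%.
Chain via Fairlane Industries Corp. → Brightpath Group plc (R2): 37% × 32% × 57% = 6.7488% of Vantage Logistics SA.

6.7488%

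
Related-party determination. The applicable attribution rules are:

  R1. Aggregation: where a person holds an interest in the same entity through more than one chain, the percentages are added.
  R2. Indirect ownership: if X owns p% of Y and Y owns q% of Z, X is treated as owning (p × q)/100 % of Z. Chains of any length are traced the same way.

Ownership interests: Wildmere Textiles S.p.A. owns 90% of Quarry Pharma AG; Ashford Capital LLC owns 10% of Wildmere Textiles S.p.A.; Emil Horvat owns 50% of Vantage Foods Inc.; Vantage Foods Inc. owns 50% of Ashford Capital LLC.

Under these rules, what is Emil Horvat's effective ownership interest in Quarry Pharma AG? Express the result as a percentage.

2.25%

Chain via Vantage Foods Inc. → Ashford Capital LLC → Wildmere Textiles S.p.A. (R2): 50% × 50% × 10% × 90% = 2.25% of Quarry Pharma AG.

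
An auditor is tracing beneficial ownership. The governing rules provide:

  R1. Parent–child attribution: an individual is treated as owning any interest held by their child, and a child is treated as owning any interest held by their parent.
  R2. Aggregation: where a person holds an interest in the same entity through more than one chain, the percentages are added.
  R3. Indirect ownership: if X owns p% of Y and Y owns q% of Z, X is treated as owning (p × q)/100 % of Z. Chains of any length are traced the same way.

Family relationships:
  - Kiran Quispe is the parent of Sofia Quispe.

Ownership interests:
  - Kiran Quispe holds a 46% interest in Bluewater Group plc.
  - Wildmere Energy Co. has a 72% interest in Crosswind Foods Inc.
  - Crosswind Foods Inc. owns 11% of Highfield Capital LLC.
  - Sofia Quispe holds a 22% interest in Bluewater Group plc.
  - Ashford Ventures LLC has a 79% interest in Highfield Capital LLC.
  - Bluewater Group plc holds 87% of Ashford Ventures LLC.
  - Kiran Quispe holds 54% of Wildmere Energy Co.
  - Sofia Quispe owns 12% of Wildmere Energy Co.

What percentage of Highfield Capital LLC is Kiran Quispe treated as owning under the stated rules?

51.9636%

By parent–child attribution (R1), Kiran Quispe is treated as also owning Sofia Quispe's interest in Wildmere Energy Co, giving 54% + 12% = 66%.
By parent–child attribution (R1), Kiran Quispe is treated as also owning Sofia Quispe's interest in Bluewater Group plc, giving 46% + 22% = 68%.
Chain via Wildmere Energy Co. → Crosswind Foods Inc. (R3): 66% × 72% × 11% = 5.2272% of Highfield Capital LLC.
Chain via Bluewater Group plc → Ashford Ventures LLC (R3): 68% × 87% × 79% = 46.7364% of Highfield Capital LLC.
Aggregating (R2): 5.2272% + 46.7364% = 51.9636%.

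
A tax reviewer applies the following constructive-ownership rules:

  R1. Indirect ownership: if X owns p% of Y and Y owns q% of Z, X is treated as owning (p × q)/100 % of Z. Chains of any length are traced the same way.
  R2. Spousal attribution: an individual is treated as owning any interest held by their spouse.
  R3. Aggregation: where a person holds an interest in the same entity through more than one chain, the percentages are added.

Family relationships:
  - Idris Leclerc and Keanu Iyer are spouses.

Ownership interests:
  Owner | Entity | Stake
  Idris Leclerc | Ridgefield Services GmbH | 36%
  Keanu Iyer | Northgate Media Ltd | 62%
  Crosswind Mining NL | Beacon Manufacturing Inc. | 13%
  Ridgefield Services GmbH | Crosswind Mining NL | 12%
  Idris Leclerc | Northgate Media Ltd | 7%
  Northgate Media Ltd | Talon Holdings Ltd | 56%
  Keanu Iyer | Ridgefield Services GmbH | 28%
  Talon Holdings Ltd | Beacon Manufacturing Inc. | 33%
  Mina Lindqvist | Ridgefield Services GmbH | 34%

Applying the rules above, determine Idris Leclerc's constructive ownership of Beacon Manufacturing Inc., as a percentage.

By spousal attribution (R2), Idris Leclerc is treated as also owning Keanu Iyer's interest in Northgate Media Ltd, giving 7% + 62% = 69%.
By spousal attribution (R2), Idris Leclerc is treated as also owning Keanu Iyer's interest in Ridgefield Services GmbH, giving 36% + 28% = 64%.
Chain via Northgate Media Ltd → Talon Holdings Ltd (R1): 69% × 56% × 33% = 12.7512% of Beacon Manufacturing Inc.
Chain via Ridgefield Services GmbH → Crosswind Mining NL (R1): 64% × 12% × 13% = 0.9984% of Beacon Manufacturing Inc.
Aggregating (R3): 12.7512% + 0.9984% = 13.7496%.

13.7496%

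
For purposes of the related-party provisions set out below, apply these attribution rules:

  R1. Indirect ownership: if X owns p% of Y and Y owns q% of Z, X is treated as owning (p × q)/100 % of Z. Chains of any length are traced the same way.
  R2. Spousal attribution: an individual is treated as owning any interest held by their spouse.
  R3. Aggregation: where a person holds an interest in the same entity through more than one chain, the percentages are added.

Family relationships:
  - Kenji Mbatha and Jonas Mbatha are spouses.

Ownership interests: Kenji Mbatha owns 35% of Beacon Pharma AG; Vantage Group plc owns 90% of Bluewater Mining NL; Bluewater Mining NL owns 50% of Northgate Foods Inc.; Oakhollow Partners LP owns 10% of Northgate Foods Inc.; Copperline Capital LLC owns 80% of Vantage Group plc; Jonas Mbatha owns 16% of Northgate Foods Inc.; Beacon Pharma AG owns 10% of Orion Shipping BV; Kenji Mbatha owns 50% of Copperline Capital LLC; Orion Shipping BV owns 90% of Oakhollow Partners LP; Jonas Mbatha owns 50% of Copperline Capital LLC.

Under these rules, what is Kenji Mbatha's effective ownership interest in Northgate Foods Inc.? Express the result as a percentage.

By spousal attribution (R2), Kenji Mbatha is treated as also owning Jonas Mbatha's interest in Copperline Capital LLC, giving 50% + 50% = 100%.
By spousal attribution (R2), Kenji Mbatha is treated as owning Jonas Mbatha's 16% interest in Northgate Foods Inc.
Chain via Beacon Pharma AG → Orion Shipping BV → Oakhollow Partners LP (R1): 35% × 10% × 90% × 10% = 0.315% of Northgate Foods Inc.
Chain via Copperline Capital LLC → Vantage Group plc → Bluewater Mining NL (R1): 100% × 80% × 90% × 50% = 36% of Northgate Foods Inc.
Direct interest in Northgate Foods Inc: 16%.
Aggregating (R3): 0.315% + 36% + 16% = 52.315%.

52.315%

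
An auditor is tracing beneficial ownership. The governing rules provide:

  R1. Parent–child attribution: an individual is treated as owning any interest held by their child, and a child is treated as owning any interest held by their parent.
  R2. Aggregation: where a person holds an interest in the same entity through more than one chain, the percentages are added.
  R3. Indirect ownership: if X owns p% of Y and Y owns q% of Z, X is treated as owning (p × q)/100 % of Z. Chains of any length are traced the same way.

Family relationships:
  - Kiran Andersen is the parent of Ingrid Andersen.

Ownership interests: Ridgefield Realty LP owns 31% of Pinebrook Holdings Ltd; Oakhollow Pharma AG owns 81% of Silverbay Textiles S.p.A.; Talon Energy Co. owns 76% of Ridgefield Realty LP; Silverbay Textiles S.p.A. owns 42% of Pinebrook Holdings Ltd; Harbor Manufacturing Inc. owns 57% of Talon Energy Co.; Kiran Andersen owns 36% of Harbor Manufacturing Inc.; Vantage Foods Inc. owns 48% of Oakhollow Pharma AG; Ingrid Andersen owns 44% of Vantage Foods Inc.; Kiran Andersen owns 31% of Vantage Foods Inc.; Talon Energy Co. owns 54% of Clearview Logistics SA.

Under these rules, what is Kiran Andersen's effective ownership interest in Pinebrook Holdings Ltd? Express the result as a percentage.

17.081712%

By parent–child attribution (R1), Kiran Andersen is treated as also owning Ingrid Andersen's interest in Vantage Foods Inc, giving 31% + 44% = 75%.
Chain via Vantage Foods Inc. → Oakhollow Pharma AG → Silverbay Textiles S.p.A. (R3): 75% × 48% × 81% × 42% = 12.2472% of Pinebrook Holdings Ltd.
Chain via Harbor Manufacturing Inc. → Talon Energy Co. → Ridgefield Realty LP (R3): 36% × 57% × 76% × 31% = 4.834512% of Pinebrook Holdings Ltd.
Aggregating (R2): 12.2472% + 4.834512% = 17.081712%.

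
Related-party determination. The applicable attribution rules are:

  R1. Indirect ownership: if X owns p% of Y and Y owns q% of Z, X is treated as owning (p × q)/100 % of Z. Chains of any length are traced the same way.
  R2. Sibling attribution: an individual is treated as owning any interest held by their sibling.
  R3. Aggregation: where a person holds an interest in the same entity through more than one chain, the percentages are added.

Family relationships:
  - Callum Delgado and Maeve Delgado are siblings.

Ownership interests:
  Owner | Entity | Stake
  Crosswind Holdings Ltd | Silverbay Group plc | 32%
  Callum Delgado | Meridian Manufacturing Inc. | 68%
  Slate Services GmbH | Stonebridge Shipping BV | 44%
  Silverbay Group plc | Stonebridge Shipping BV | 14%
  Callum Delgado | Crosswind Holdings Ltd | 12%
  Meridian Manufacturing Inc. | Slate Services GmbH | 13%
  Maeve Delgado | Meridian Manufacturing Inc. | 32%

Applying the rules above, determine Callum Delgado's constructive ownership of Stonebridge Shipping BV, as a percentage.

By sibling attribution (R2), Callum Delgado is treated as also owning Maeve Delgado's interest in Meridian Manufacturing Inc, giving 68% + 32% = 100%.
Chain via Meridian Manufacturing Inc. → Slate Services GmbH (R1): 100% × 13% × 44% = 5.72% of Stonebridge Shipping BV.
Chain via Crosswind Holdings Ltd → Silverbay Group plc (R1): 12% × 32% × 14% = 0.5376% of Stonebridge Shipping BV.
Aggregating (R3): 5.72% + 0.5376% = 6.2576%.

6.2576%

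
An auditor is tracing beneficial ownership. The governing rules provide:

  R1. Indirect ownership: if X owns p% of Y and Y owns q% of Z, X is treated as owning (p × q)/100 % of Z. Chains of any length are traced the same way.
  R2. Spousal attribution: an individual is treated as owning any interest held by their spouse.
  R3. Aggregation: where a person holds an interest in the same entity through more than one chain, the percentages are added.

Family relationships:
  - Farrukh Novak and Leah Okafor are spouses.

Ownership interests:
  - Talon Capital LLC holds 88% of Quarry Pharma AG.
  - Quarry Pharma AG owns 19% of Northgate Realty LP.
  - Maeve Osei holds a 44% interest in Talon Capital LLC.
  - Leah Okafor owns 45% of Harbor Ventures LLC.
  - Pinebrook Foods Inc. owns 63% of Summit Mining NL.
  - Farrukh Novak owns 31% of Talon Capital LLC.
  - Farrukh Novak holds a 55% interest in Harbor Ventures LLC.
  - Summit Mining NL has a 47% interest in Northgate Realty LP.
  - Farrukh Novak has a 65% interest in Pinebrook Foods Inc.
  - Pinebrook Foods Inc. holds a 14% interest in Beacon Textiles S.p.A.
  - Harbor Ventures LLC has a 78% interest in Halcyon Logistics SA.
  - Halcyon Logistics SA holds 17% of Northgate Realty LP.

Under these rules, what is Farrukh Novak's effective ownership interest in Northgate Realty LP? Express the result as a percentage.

37.6897%

By spousal attribution (R2), Farrukh Novak is treated as also owning Leah Okafor's interest in Harbor Ventures LLC, giving 55% + 45% = 100%.
Chain via Pinebrook Foods Inc. → Summit Mining NL (R1): 65% × 63% × 47% = 19.2465% of Northgate Realty LP.
Chain via Harbor Ventures LLC → Halcyon Logistics SA (R1): 100% × 78% × 17% = 13.26% of Northgate Realty LP.
Chain via Talon Capital LLC → Quarry Pharma AG (R1): 31% × 88% × 19% = 5.1832% of Northgate Realty LP.
Aggregating (R3): 19.2465% + 13.26% + 5.1832% = 37.6897%.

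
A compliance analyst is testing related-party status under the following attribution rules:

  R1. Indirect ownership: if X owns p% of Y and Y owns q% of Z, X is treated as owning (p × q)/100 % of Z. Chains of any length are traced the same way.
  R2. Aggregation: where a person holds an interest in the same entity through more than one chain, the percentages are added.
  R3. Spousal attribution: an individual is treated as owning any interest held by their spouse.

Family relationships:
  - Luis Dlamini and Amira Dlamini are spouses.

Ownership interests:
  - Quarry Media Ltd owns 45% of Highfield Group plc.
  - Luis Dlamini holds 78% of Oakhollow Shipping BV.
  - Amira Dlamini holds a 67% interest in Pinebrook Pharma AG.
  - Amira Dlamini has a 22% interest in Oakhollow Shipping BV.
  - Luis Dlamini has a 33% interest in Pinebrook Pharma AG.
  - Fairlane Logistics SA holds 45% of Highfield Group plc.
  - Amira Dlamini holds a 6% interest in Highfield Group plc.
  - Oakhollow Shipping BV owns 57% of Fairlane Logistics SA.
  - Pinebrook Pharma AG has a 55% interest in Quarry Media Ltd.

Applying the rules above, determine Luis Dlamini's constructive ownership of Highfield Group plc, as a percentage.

56.4%

By spousal attribution (R3), Luis Dlamini is treated as also owning Amira Dlamini's interest in Pinebrook Pharma AG, giving 33% + 67% = 100%.
By spousal attribution (R3), Luis Dlamini is treated as also owning Amira Dlamini's interest in Oakhollow Shipping BV, giving 78% + 22% = 100%.
By spousal attribution (R3), Luis Dlamini is treated as owning Amira Dlamini's 6% interest in Highfield Group plc.
Chain via Pinebrook Pharma AG → Quarry Media Ltd (R1): 100% × 55% × 45% = 24.75% of Highfield Group plc.
Chain via Oakhollow Shipping BV → Fairlane Logistics SA (R1): 100% × 57% × 45% = 25.65% of Highfield Group plc.
Direct interest in Highfield Group plc: 6%.
Aggregating (R2): 24.75% + 25.65% + 6% = 56.4%.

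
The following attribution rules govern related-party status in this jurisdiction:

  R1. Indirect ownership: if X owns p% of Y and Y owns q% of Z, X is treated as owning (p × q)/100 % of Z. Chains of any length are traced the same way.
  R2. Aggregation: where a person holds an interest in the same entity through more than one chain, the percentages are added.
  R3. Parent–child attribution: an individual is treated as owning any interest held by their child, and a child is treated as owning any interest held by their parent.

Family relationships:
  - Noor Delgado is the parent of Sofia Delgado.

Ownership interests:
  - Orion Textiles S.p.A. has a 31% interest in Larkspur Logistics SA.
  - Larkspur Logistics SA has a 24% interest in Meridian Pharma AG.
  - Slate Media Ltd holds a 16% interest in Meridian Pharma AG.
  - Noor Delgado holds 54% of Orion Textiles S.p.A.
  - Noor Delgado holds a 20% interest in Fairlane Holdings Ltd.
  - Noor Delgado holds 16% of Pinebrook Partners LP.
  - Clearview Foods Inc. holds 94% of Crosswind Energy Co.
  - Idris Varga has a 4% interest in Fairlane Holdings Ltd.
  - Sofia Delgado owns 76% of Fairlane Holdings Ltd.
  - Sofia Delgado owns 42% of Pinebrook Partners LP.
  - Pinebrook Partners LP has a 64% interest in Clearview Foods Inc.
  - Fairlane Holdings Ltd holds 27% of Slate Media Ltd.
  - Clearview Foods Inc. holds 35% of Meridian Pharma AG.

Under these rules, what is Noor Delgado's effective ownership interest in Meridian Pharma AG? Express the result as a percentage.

21.1568%

By parent–child attribution (R3), Noor Delgado is treated as also owning Sofia Delgado's interest in Fairlane Holdings Ltd, giving 20% + 76% = 96%.
By parent–child attribution (R3), Noor Delgado is treated as also owning Sofia Delgado's interest in Pinebrook Partners LP, giving 16% + 42% = 58%.
Chain via Fairlane Holdings Ltd → Slate Media Ltd (R1): 96% × 27% × 16% = 4.1472% of Meridian Pharma AG.
Chain via Pinebrook Partners LP → Clearview Foods Inc. (R1): 58% × 64% × 35% = 12.992% of Meridian Pharma AG.
Chain via Orion Textiles S.p.A. → Larkspur Logistics SA (R1): 54% × 31% × 24% = 4.0176% of Meridian Pharma AG.
Aggregating (R2): 4.1472% + 12.992% + 4.0176% = 21.1568%.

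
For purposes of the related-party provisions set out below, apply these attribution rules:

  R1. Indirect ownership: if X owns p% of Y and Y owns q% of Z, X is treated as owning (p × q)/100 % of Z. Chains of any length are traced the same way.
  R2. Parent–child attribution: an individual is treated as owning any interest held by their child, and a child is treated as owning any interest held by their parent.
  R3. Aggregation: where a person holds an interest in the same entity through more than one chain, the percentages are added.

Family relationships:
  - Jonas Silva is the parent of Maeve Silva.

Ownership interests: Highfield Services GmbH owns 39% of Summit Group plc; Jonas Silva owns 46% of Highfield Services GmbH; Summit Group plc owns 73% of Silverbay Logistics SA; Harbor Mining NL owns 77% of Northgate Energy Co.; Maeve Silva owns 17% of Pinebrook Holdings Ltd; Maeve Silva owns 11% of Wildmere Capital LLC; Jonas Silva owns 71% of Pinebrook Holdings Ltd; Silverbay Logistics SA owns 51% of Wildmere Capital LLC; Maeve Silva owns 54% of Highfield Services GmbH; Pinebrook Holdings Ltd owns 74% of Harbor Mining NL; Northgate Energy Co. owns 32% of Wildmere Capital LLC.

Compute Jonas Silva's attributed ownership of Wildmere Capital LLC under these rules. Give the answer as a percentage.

41.565268%

By parent–child attribution (R2), Jonas Silva is treated as also owning Maeve Silva's interest in Highfield Services GmbH, giving 46% + 54% = 100%.
By parent–child attribution (R2), Jonas Silva is treated as also owning Maeve Silva's interest in Pinebrook Holdings Ltd, giving 71% + 17% = 88%.
By parent–child attribution (R2), Jonas Silva is treated as owning Maeve Silva's 11% interest in Wildmere Capital LLC.
Chain via Highfield Services GmbH → Summit Group plc → Silverbay Logistics SA (R1): 100% × 39% × 73% × 51% = 14.5197% of Wildmere Capital LLC.
Chain via Pinebrook Holdings Ltd → Harbor Mining NL → Northgate Energy Co. (R1): 88% × 74% × 77% × 32% = 16.045568% of Wildmere Capital LLC.
Direct interest in Wildmere Capital LLC: 11%.
Aggregating (R3): 14.5197% + 16.045568% + 11% = 41.565268%.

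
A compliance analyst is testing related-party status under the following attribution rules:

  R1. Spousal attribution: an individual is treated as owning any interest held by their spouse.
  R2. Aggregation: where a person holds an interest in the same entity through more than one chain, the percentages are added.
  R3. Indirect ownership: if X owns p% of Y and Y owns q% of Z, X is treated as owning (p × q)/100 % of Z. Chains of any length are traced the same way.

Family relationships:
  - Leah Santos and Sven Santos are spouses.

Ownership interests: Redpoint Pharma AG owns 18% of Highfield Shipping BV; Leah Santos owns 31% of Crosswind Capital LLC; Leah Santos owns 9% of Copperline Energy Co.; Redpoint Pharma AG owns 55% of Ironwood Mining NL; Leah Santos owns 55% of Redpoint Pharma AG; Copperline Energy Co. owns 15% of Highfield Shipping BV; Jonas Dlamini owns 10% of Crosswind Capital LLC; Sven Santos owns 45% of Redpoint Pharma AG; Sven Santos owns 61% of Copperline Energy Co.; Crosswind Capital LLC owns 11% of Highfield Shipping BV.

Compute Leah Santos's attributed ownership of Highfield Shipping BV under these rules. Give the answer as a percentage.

By spousal attribution (R1), Leah Santos is treated as also owning Sven Santos's interest in Redpoint Pharma AG, giving 55% + 45% = 100%.
By spousal attribution (R1), Leah Santos is treated as also owning Sven Santos's interest in Copperline Energy Co, giving 9% + 61% = 70%.
Chain via Crosswind Capital LLC (R3): 31% × 11% = 3.41% of Highfield Shipping BV.
Chain via Redpoint Pharma AG (R3): 100% × 18% = 18% of Highfield Shipping BV.
Chain via Copperline Energy Co. (R3): 70% × 15% = 10.5% of Highfield Shipping BV.
Aggregating (R2): 3.41% + 18% + 10.5% = 31.91%.

31.91%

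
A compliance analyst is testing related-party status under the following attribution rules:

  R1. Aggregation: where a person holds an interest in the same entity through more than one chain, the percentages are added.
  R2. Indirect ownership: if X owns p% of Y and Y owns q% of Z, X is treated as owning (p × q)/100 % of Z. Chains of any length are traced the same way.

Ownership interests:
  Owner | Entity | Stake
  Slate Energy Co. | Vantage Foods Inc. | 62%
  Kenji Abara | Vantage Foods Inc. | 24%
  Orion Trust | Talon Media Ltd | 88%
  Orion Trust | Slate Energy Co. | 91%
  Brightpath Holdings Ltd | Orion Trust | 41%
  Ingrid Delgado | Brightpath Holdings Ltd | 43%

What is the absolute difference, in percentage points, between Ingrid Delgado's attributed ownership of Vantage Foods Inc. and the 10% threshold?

0.053154

Chain via Brightpath Holdings Ltd → Orion Trust → Slate Energy Co. (R2): 43% × 41% × 91% × 62% = 9.946846% of Vantage Foods Inc.
9.946846% falls short of the 10% threshold by 0.053154 percentage points.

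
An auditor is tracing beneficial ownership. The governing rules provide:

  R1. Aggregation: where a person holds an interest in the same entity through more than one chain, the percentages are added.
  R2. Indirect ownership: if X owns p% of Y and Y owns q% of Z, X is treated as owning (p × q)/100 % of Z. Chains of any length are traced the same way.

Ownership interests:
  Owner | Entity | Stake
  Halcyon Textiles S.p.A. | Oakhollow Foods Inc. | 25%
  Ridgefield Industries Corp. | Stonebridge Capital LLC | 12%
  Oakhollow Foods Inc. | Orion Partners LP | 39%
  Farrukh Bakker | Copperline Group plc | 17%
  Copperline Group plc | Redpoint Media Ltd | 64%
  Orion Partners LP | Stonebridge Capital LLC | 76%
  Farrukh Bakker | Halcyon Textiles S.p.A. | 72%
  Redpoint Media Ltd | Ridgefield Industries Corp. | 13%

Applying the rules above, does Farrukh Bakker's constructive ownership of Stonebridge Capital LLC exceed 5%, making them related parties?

Chain via Copperline Group plc → Redpoint Media Ltd → Ridgefield Industries Corp. (R2): 17% × 64% × 13% × 12% = 0.169728% of Stonebridge Capital LLC.
Chain via Halcyon Textiles S.p.A. → Oakhollow Foods Inc. → Orion Partners LP (R2): 72% × 25% × 39% × 76% = 5.3352% of Stonebridge Capital LLC.
Aggregating (R1): 0.169728% + 5.3352% = 5.504928%.
5.504928% exceeds the 5% threshold, so Farrukh is a related party to Stonebridge Capital LLC.

Yes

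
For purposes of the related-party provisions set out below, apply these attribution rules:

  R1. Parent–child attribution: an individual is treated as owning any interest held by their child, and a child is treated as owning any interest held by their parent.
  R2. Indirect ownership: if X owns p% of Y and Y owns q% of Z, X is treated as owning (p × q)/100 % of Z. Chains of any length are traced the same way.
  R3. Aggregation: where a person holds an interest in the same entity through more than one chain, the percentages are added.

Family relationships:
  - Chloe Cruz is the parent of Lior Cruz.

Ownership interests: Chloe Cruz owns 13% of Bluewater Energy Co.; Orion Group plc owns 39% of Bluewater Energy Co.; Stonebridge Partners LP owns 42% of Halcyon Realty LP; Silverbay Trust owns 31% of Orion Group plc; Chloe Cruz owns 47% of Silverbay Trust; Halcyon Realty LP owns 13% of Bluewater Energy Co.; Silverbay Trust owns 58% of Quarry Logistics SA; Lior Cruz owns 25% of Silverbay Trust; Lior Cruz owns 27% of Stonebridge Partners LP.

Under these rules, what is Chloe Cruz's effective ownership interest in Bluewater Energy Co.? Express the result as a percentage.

By parent–child attribution (R1), Chloe Cruz is treated as also owning Lior Cruz's interest in Silverbay Trust, giving 47% + 25% = 72%.
By parent–child attribution (R1), Chloe Cruz is treated as owning Lior Cruz's 27% interest in Stonebridge Partners LP.
Chain via Silverbay Trust → Orion Group plc (R2): 72% × 31% × 39% = 8.7048% of Bluewater Energy Co.
Direct interest in Bluewater Energy Co: 13%.
Chain via Stonebridge Partners LP → Halcyon Realty LP (R2): 27% × 42% × 13% = 1.4742% of Bluewater Energy Co.
Aggregating (R3): 8.7048% + 13% + 1.4742% = 23.179%.

23.179%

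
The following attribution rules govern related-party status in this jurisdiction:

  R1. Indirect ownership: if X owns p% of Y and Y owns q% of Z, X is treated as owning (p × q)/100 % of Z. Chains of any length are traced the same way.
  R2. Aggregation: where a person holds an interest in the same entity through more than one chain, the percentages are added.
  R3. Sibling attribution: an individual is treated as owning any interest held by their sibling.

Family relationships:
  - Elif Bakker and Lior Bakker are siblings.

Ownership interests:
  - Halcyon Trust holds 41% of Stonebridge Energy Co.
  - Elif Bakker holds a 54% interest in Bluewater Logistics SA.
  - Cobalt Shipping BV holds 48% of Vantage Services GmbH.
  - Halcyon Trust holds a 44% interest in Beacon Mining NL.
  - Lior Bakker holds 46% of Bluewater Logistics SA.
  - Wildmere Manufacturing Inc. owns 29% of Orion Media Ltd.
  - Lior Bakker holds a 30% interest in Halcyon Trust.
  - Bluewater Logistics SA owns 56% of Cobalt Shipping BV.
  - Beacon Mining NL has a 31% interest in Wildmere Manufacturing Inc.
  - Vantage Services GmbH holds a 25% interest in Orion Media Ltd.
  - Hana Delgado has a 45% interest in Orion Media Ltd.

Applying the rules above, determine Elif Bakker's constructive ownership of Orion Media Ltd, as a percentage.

By sibling attribution (R3), Elif Bakker is treated as also owning Lior Bakker's interest in Bluewater Logistics SA, giving 54% + 46% = 100%.
By sibling attribution (R3), Elif Bakker is treated as owning Lior Bakker's 30% interest in Halcyon Trust.
Chain via Bluewater Logistics SA → Cobalt Shipping BV → Vantage Services GmbH (R1): 100% × 56% × 48% × 25% = 6.72% of Orion Media Ltd.
Chain via Halcyon Trust → Beacon Mining NL → Wildmere Manufacturing Inc. (R1): 30% × 44% × 31% × 29% = 1.18668% of Orion Media Ltd.
Aggregating (R2): 6.72% + 1.18668% = 7.90668%.

7.90668%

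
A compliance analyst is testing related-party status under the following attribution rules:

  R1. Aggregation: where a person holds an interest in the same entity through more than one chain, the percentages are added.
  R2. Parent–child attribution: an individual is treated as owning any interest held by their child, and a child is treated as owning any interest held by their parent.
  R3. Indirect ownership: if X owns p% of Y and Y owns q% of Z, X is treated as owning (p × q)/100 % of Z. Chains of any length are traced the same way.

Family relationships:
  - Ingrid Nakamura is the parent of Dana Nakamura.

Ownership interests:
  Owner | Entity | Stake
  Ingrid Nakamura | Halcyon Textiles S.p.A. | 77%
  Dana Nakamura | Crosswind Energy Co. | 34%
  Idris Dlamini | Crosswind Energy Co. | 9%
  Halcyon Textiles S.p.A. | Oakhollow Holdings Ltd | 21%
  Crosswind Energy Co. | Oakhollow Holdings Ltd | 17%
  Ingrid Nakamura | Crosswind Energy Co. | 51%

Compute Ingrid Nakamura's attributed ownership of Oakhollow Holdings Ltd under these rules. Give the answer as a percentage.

By parent–child attribution (R2), Ingrid Nakamura is treated as also owning Dana Nakamura's interest in Crosswind Energy Co, giving 51% + 34% = 85%.
Chain via Halcyon Textiles S.p.A. (R3): 77% × 21% = 16.17% of Oakhollow Holdings Ltd.
Chain via Crosswind Energy Co. (R3): 85% × 17% = 14.45% of Oakhollow Holdings Ltd.
Aggregating (R1): 16.17% + 14.45% = 30.62%.

30.62%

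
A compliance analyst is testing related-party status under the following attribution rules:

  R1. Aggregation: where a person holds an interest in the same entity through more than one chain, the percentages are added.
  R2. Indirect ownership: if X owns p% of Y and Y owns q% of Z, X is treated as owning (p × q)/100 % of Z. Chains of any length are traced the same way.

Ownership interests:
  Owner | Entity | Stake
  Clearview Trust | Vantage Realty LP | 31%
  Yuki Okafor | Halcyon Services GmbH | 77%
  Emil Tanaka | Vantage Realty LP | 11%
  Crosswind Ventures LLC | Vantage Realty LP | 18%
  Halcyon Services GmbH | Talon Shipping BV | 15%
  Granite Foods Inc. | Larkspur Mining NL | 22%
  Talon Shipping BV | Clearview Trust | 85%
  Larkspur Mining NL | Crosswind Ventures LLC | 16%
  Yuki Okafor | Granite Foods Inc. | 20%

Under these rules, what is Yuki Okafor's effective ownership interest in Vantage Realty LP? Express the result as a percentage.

Chain via Granite Foods Inc. → Larkspur Mining NL → Crosswind Ventures LLC (R2): 20% × 22% × 16% × 18% = 0.12672% of Vantage Realty LP.
Chain via Halcyon Services GmbH → Talon Shipping BV → Clearview Trust (R2): 77% × 15% × 85% × 31% = 3.043425% of Vantage Realty LP.
Aggregating (R1): 0.12672% + 3.043425% = 3.170145%.

3.170145%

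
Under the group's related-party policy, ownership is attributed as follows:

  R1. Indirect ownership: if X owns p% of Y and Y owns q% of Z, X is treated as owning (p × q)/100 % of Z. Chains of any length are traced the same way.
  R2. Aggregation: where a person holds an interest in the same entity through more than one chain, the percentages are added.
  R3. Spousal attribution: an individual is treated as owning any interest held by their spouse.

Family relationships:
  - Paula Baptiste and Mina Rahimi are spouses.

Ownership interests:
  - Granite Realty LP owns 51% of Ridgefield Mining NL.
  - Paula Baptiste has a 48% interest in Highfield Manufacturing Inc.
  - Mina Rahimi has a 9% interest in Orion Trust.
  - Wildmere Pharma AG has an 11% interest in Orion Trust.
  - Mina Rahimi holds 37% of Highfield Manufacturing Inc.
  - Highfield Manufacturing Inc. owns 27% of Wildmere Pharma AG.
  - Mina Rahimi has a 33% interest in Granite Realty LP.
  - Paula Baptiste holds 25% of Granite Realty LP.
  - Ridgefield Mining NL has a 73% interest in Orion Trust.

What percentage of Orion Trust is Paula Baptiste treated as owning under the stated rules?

By spousal attribution (R3), Paula Baptiste is treated as also owning Mina Rahimi's interest in Highfield Manufacturing Inc, giving 48% + 37% = 85%.
By spousal attribution (R3), Paula Baptiste is treated as also owning Mina Rahimi's interest in Granite Realty LP, giving 25% + 33% = 58%.
By spousal attribution (R3), Paula Baptiste is treated as owning Mina Rahimi's 9% interest in Orion Trust.
Chain via Highfield Manufacturing Inc. → Wildmere Pharma AG (R1): 85% × 27% × 11% = 2.5245% of Orion Trust.
Chain via Granite Realty LP → Ridgefield Mining NL (R1): 58% × 51% × 73% = 21.5934% of Orion Trust.
Direct interest in Orion Trust: 9%.
Aggregating (R2): 2.5245% + 21.5934% + 9% = 33.1179%.

33.1179%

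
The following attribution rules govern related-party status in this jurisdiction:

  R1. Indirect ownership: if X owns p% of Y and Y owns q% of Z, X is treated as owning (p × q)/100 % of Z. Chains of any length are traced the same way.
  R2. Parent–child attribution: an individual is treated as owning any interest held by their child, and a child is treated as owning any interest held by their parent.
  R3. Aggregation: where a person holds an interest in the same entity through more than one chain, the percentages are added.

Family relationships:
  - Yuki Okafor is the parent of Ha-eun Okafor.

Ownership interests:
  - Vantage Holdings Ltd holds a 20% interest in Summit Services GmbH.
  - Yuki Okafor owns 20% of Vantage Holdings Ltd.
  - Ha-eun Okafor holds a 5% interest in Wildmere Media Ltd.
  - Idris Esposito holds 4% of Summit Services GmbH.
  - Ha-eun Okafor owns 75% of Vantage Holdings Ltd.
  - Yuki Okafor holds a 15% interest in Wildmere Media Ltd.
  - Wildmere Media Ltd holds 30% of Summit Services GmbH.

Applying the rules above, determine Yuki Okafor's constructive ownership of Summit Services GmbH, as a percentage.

25%

By parent–child attribution (R2), Yuki Okafor is treated as also owning Ha-eun Okafor's interest in Vantage Holdings Ltd, giving 20% + 75% = 95%.
By parent–child attribution (R2), Yuki Okafor is treated as also owning Ha-eun Okafor's interest in Wildmere Media Ltd, giving 15% + 5% = 20%.
Chain via Vantage Holdings Ltd (R1): 95% × 20% = 19% of Summit Services GmbH.
Chain via Wildmere Media Ltd (R1): 20% × 30% = 6% of Summit Services GmbH.
Aggregating (R3): 19% + 6% = 25%.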